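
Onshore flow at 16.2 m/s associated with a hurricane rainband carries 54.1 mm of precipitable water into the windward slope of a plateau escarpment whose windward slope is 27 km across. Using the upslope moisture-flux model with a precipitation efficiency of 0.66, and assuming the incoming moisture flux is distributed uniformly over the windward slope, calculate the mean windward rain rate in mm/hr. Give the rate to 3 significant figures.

R ≈ 77.1 mm/hr

Incoming column moisture flux per unit ridge length: F = V × PW = 16.2 × 54.1 = 876.42 mm·m/s.
Spread over the 27 km slope with efficiency ε = 0.66: R = ε·F/W = 0.66 × 876.42 / 27000 m = 2.142e-02 mm/s.
R = 2.142e-02 × 3600 = 77.1 mm/hr.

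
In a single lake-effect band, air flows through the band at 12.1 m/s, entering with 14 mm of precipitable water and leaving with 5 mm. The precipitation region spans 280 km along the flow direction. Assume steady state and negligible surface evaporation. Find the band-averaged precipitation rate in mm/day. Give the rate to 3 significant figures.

R ≈ 33.6 mm/day

Column moisture flux per unit crosswind length is F = V × PW.
Inflow: F_in = 12.1 × 14 = 169.4 mm·m/s
Outflow: F_out = 12.1 × 5 = 60.5 mm·m/s
Steady-state rate R = (F_in − F_out)/L = (169.4 − 60.5) / 280000 m = 3.889e-04 mm/s.
R = 3.889e-04 × 3600 × 24 = 33.6 mm/day.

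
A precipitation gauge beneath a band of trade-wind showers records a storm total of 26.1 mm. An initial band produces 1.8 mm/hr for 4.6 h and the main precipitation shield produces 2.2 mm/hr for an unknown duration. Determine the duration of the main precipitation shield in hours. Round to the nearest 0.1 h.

Known phases: 1.8 × 4.6 = 8.28 mm.
Remaining depth = 26.1 − 8.28 = 17.82 mm.
Duration = 17.82 / 2.2 = 8.1 h.

duration ≈ 8.1 h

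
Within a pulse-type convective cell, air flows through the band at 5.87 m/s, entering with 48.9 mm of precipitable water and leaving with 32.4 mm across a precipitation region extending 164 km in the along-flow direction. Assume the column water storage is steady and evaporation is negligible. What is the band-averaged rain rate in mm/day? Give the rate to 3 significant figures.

R ≈ 51.0 mm/day

Column moisture flux per unit crosswind length is F = V × PW.
Inflow: F_in = 5.87 × 48.9 = 287.043 mm·m/s
Outflow: F_out = 5.87 × 32.4 = 190.188 mm·m/s
Steady-state rate R = (F_in − F_out)/L = (287.043 − 190.188) / 164000 m = 5.906e-04 mm/s.
R = 5.906e-04 × 3600 × 24 = 51.0 mm/day.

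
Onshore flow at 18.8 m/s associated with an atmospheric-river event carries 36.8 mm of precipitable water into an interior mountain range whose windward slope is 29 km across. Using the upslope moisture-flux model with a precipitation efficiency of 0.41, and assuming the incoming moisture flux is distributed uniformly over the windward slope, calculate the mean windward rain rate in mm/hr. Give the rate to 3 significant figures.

R ≈ 35.2 mm/hr

Incoming column moisture flux per unit ridge length: F = V × PW = 18.8 × 36.8 = 691.84 mm·m/s.
Spread over the 29 km slope with efficiency ε = 0.41: R = ε·F/W = 0.41 × 691.84 / 29000 m = 9.781e-03 mm/s.
R = 9.781e-03 × 3600 = 35.2 mm/hr.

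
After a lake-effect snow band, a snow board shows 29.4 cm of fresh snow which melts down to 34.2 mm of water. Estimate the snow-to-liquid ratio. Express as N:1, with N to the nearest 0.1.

Ratio = snow depth / SWE = 294 mm / 34.2 mm = 8.6, i.e. 8.6:1.

ratio ≈ 8.6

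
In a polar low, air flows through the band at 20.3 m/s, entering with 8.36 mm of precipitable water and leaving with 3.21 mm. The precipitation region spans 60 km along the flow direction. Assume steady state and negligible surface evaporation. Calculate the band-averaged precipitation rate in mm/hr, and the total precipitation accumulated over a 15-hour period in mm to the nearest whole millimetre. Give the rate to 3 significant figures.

Column moisture flux per unit crosswind length is F = V × PW.
Inflow: F_in = 20.3 × 8.36 = 169.708 mm·m/s
Outflow: F_out = 20.3 × 3.21 = 65.163 mm·m/s
Steady-state rate R = (F_in − F_out)/L = (169.708 − 65.163) / 60000 m = 1.742e-03 mm/s.
R = 1.742e-03 × 3600 = 6.27 mm/hr.
Over 15 h: total = 6.27 × 15 = 94.05 ≈ 94 mm.

R ≈ 6.27 mm/hr; total ≈ 94 mm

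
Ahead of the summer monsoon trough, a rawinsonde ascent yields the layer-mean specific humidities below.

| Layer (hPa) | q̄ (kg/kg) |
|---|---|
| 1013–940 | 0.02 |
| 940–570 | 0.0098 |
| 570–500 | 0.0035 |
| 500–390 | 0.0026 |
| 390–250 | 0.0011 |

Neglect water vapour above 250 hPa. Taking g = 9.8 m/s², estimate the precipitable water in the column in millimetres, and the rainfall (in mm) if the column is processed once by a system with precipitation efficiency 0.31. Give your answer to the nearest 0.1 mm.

Precipitable water is the column-integrated vapour mass per unit area: PW = (1/g) Σ q̄ Δp, with q in kg/kg and Δp in Pa (1 kg/m² of water = 1 mm).
Layer 1013–940 hPa: Δp = 73 hPa = 7300 Pa, q̄ = 0.02 kg/kg → 0.02 × 7300 / 9.8 = 14.90 mm
Layer 940–570 hPa: Δp = 370 hPa = 37000 Pa, q̄ = 0.0098 kg/kg → 0.0098 × 37000 / 9.8 = 37.00 mm
Layer 570–500 hPa: Δp = 70 hPa = 7000 Pa, q̄ = 0.0035 kg/kg → 0.0035 × 7000 / 9.8 = 2.50 mm
Layer 500–390 hPa: Δp = 110 hPa = 11000 Pa, q̄ = 0.0026 kg/kg → 0.0026 × 11000 / 9.8 = 2.92 mm
Layer 390–250 hPa: Δp = 140 hPa = 14000 Pa, q̄ = 0.0011 kg/kg → 0.0011 × 14000 / 9.8 = 1.57 mm
PW = 14.90 + 37.00 + 2.50 + 2.92 + 1.57 = 58.89 ≈ 58.9 mm.
Rainfall = ε × PW = 0.31 × 58.9 = 18.3 mm.

PW ≈ 58.9 mm; rainfall ≈ 18.3 mm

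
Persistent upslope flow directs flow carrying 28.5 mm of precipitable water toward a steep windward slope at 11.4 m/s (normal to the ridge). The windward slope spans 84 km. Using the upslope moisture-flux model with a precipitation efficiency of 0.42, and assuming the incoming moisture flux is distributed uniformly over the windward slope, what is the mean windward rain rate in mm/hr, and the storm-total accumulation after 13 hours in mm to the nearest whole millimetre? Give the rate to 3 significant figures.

Incoming column moisture flux per unit ridge length: F = V × PW = 11.4 × 28.5 = 324.9 mm·m/s.
Spread over the 84 km slope with efficiency ε = 0.42: R = ε·F/W = 0.42 × 324.9 / 84000 m = 1.625e-03 mm/s.
R = 1.625e-03 × 3600 = 5.85 mm/hr.
Over 13 h: total = 5.85 × 13 = 76.05 ≈ 76 mm.

R ≈ 5.85 mm/hr; total ≈ 76 mm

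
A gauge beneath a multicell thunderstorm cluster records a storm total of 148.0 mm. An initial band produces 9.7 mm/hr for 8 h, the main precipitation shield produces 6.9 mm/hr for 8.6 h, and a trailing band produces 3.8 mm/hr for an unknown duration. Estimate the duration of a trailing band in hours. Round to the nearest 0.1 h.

Known phases: 9.7 × 8 + 6.9 × 8.6 = 77.6 + 59.34 = 136.94 mm.
Remaining depth = 148.0 − 136.94 = 11.06 mm.
Duration = 11.06 / 3.8 = 2.9 h.

duration ≈ 2.9 h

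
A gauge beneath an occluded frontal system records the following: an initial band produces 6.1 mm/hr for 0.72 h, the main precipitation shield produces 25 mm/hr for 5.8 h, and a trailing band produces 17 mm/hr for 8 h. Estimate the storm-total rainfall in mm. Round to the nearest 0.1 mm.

Total = Σ Rᵢ Δtᵢ = 6.1 × 0.72 + 25 × 5.8 + 17 × 8
      = 4.392 + 145 + 136 = 285.4 mm.

total ≈ 285.4 mm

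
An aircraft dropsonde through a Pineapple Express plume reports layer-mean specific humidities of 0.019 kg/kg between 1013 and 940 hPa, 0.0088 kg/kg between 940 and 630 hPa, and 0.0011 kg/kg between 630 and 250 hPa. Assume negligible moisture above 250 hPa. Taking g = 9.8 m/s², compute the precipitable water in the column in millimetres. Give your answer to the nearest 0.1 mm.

PW ≈ 46.3 mm

Precipitable water is the column-integrated vapour mass per unit area: PW = (1/g) Σ q̄ Δp, with q in kg/kg and Δp in Pa (1 kg/m² of water = 1 mm).
Layer 1013–940 hPa: Δp = 73 hPa = 7300 Pa, q̄ = 0.019 kg/kg → 0.019 × 7300 / 9.8 = 14.15 mm
Layer 940–630 hPa: Δp = 310 hPa = 31000 Pa, q̄ = 0.0088 kg/kg → 0.0088 × 31000 / 9.8 = 27.84 mm
Layer 630–250 hPa: Δp = 380 hPa = 38000 Pa, q̄ = 0.0011 kg/kg → 0.0011 × 38000 / 9.8 = 4.27 mm
PW = 14.15 + 27.84 + 4.27 = 46.26 ≈ 46.3 mm.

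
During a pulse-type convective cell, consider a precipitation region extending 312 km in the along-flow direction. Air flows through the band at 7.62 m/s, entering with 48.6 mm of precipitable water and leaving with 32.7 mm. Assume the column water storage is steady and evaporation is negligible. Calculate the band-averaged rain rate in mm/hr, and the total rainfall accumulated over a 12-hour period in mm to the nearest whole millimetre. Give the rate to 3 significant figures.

R ≈ 1.40 mm/hr; total ≈ 17 mm

Column moisture flux per unit crosswind length is F = V × PW.
Inflow: F_in = 7.62 × 48.6 = 370.332 mm·m/s
Outflow: F_out = 7.62 × 32.7 = 249.174 mm·m/s
Steady-state rate R = (F_in − F_out)/L = (370.332 − 249.174) / 312000 m = 3.883e-04 mm/s.
R = 3.883e-04 × 3600 = 1.40 mm/hr.
Over 12 h: total = 1.40 × 12 = 16.8 ≈ 17 mm.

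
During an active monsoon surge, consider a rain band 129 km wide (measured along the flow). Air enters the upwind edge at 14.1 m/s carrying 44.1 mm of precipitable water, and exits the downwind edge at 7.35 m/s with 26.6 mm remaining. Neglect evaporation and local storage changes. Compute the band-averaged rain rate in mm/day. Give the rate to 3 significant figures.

Column moisture flux per unit crosswind length is F = V × PW.
Inflow: F_in = 14.1 × 44.1 = 621.81 mm·m/s
Outflow: F_out = 7.35 × 26.6 = 195.51 mm·m/s
Steady-state rate R = (F_in − F_out)/L = (621.81 − 195.51) / 129000 m = 3.305e-03 mm/s.
R = 3.305e-03 × 3600 × 24 = 286 mm/day.

R ≈ 286 mm/day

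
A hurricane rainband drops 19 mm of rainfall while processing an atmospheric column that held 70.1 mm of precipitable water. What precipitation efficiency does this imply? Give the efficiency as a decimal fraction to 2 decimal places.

ε = rainfall / PW = 19 / 70.1 = 0.27.

ε ≈ 0.27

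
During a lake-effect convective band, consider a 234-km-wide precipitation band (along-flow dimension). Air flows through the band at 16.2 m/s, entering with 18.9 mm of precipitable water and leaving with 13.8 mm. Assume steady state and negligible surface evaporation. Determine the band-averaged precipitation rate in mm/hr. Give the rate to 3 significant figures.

Column moisture flux per unit crosswind length is F = V × PW.
Inflow: F_in = 16.2 × 18.9 = 306.18 mm·m/s
Outflow: F_out = 16.2 × 13.8 = 223.56 mm·m/s
Steady-state rate R = (F_in − F_out)/L = (306.18 − 223.56) / 234000 m = 3.531e-04 mm/s.
R = 3.531e-04 × 3600 = 1.27 mm/hr.

R ≈ 1.27 mm/hr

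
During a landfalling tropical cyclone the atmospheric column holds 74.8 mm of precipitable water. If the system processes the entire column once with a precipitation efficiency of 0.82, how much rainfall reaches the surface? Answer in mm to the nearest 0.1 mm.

Rainfall = ε × PW = 0.82 × 74.8 = 61.3 mm.

rainfall ≈ 61.3 mm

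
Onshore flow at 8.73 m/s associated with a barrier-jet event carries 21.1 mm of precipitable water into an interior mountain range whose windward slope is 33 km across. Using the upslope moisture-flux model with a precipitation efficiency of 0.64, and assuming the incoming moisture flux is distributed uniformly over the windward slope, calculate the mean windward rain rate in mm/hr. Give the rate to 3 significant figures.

R ≈ 12.9 mm/hr

Incoming column moisture flux per unit ridge length: F = V × PW = 8.73 × 21.1 = 184.203 mm·m/s.
Spread over the 33 km slope with efficiency ε = 0.64: R = ε·F/W = 0.64 × 184.203 / 33000 m = 3.572e-03 mm/s.
R = 3.572e-03 × 3600 = 12.9 mm/hr.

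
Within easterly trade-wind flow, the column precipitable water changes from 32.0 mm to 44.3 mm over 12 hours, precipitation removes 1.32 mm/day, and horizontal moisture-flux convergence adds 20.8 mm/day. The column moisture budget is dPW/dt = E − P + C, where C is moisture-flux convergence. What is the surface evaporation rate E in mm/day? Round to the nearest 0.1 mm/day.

dPW/dt = (44.3 − 32.0) mm / (12/24 day) = +24.600 mm/day.
E = dPW/dt + P − C = (+24.600) + 1.32 − (20.8) = 5.1 mm/day.

E ≈ 5.1 mm/day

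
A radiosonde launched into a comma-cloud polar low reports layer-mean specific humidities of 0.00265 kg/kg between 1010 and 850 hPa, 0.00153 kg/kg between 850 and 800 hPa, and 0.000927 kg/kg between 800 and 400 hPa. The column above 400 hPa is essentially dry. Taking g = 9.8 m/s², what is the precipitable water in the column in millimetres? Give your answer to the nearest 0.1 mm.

Precipitable water is the column-integrated vapour mass per unit area: PW = (1/g) Σ q̄ Δp, with q in kg/kg and Δp in Pa (1 kg/m² of water = 1 mm).
Layer 1010–850 hPa: Δp = 160 hPa = 16000 Pa, q̄ = 0.00265 kg/kg → 0.00265 × 16000 / 9.8 = 4.33 mm
Layer 850–800 hPa: Δp = 50 hPa = 5000 Pa, q̄ = 0.00153 kg/kg → 0.00153 × 5000 / 9.8 = 0.78 mm
Layer 800–400 hPa: Δp = 400 hPa = 40000 Pa, q̄ = 0.000927 kg/kg → 0.000927 × 40000 / 9.8 = 3.78 mm
PW = 4.33 + 0.78 + 3.78 = 8.89 ≈ 8.9 mm.

PW ≈ 8.9 mm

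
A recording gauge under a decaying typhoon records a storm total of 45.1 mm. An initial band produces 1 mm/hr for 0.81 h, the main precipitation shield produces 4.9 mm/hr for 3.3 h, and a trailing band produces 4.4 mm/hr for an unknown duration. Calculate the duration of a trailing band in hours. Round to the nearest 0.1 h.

duration ≈ 6.4 h

Known phases: 1 × 0.81 + 4.9 × 3.3 = 0.81 + 16.17 = 16.98 mm.
Remaining depth = 45.1 − 16.98 = 28.12 mm.
Duration = 28.12 / 4.4 = 6.4 h.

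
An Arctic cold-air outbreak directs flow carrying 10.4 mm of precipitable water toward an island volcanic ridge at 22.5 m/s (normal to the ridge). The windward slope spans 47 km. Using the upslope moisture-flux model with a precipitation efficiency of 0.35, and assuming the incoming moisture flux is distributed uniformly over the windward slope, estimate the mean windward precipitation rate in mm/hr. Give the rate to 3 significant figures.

Incoming column moisture flux per unit ridge length: F = V × PW = 22.5 × 10.4 = 234 mm·m/s.
Spread over the 47 km slope with efficiency ε = 0.35: R = ε·F/W = 0.35 × 234 / 47000 m = 1.743e-03 mm/s.
R = 1.743e-03 × 3600 = 6.27 mm/hr.

R ≈ 6.27 mm/hr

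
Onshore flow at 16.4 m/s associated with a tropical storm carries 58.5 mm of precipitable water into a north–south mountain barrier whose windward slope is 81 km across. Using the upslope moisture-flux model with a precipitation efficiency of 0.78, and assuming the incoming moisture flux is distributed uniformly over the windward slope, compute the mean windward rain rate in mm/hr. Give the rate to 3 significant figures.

R ≈ 33.3 mm/hr

Incoming column moisture flux per unit ridge length: F = V × PW = 16.4 × 58.5 = 959.4 mm·m/s.
Spread over the 81 km slope with efficiency ε = 0.78: R = ε·F/W = 0.78 × 959.4 / 81000 m = 9.239e-03 mm/s.
R = 9.239e-03 × 3600 = 33.3 mm/hr.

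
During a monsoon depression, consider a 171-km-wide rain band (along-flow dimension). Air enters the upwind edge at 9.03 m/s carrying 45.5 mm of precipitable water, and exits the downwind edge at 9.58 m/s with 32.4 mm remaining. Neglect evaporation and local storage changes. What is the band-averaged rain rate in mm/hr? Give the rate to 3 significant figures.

Column moisture flux per unit crosswind length is F = V × PW.
Inflow: F_in = 9.03 × 45.5 = 410.865 mm·m/s
Outflow: F_out = 9.58 × 32.4 = 310.392 mm·m/s
Steady-state rate R = (F_in − F_out)/L = (410.865 − 310.392) / 171000 m = 5.876e-04 mm/s.
R = 5.876e-04 × 3600 = 2.12 mm/hr.

R ≈ 2.12 mm/hr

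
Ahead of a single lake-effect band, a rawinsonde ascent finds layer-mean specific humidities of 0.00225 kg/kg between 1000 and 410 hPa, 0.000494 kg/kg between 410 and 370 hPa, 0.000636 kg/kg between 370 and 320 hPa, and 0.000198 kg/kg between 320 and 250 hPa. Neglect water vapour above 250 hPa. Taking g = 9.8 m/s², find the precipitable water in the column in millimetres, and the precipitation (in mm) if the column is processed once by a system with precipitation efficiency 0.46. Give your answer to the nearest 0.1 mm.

Precipitable water is the column-integrated vapour mass per unit area: PW = (1/g) Σ q̄ Δp, with q in kg/kg and Δp in Pa (1 kg/m² of water = 1 mm).
Layer 1000–410 hPa: Δp = 590 hPa = 59000 Pa, q̄ = 0.00225 kg/kg → 0.00225 × 59000 / 9.8 = 13.55 mm
Layer 410–370 hPa: Δp = 40 hPa = 4000 Pa, q̄ = 0.000494 kg/kg → 0.000494 × 4000 / 9.8 = 0.20 mm
Layer 370–320 hPa: Δp = 50 hPa = 5000 Pa, q̄ = 0.000636 kg/kg → 0.000636 × 5000 / 9.8 = 0.32 mm
Layer 320–250 hPa: Δp = 70 hPa = 7000 Pa, q̄ = 0.000198 kg/kg → 0.000198 × 7000 / 9.8 = 0.14 mm
PW = 13.55 + 0.20 + 0.32 + 0.14 = 14.21 ≈ 14.2 mm.
Precipitation = ε × PW = 0.46 × 14.2 = 6.5 mm.

PW ≈ 14.2 mm; precipitation ≈ 6.5 mm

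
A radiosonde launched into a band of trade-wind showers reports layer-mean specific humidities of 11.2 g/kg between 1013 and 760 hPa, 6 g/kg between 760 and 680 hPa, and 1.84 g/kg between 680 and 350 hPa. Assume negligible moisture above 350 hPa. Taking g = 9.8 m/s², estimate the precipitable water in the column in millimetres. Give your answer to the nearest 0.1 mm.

Precipitable water is the column-integrated vapour mass per unit area: PW = (1/g) Σ q̄ Δp, with q in kg/kg and Δp in Pa (1 kg/m² of water = 1 mm).
Layer 1013–760 hPa: Δp = 253 hPa = 25300 Pa, q̄ = 0.0112 kg/kg → 0.0112 × 25300 / 9.8 = 28.91 mm
Layer 760–680 hPa: Δp = 80 hPa = 8000 Pa, q̄ = 0.006 kg/kg → 0.006 × 8000 / 9.8 = 4.90 mm
Layer 680–350 hPa: Δp = 330 hPa = 33000 Pa, q̄ = 0.00184 kg/kg → 0.00184 × 33000 / 9.8 = 6.20 mm
PW = 28.91 + 4.90 + 6.20 = 40.01 ≈ 40.0 mm.

PW ≈ 40.0 mm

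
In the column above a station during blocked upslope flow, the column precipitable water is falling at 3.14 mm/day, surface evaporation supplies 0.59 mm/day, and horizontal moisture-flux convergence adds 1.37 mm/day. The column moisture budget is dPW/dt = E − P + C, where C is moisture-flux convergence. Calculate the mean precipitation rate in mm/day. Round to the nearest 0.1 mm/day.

dPW/dt = -3.14 mm/day.
P = E + C − dPW/dt = 0.59 + (1.37) − (-3.14) = 5.1 mm/day.

P ≈ 5.1 mm/day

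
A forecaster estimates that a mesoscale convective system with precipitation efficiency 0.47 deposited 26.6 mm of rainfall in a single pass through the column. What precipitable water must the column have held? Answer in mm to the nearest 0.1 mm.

PW ≈ 56.6 mm

PW = rainfall / ε = 26.6 / 0.47 = 56.6 mm.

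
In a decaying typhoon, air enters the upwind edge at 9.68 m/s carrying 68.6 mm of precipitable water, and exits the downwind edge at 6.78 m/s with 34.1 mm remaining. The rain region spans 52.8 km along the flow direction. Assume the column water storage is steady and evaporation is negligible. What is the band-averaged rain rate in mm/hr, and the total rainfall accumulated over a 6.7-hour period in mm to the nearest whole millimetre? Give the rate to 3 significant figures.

R ≈ 29.5 mm/hr; total ≈ 198 mm

Column moisture flux per unit crosswind length is F = V × PW.
Inflow: F_in = 9.68 × 68.6 = 664.048 mm·m/s
Outflow: F_out = 6.78 × 34.1 = 231.198 mm·m/s
Steady-state rate R = (F_in − F_out)/L = (664.048 − 231.198) / 52800 m = 8.198e-03 mm/s.
R = 8.198e-03 × 3600 = 29.5 mm/hr.
Over 6.7 h: total = 29.5 × 6.7 = 197.65 ≈ 198 mm.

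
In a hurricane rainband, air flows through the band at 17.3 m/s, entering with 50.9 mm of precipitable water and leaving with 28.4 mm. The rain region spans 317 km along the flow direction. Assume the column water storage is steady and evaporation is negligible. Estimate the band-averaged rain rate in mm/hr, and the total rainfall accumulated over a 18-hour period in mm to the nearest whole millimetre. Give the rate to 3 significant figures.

R ≈ 4.42 mm/hr; total ≈ 80 mm

Column moisture flux per unit crosswind length is F = V × PW.
Inflow: F_in = 17.3 × 50.9 = 880.57 mm·m/s
Outflow: F_out = 17.3 × 28.4 = 491.32 mm·m/s
Steady-state rate R = (F_in − F_out)/L = (880.57 − 491.32) / 317000 m = 1.228e-03 mm/s.
R = 1.228e-03 × 3600 = 4.42 mm/hr.
Over 18 h: total = 4.42 × 18 = 79.56 ≈ 80 mm.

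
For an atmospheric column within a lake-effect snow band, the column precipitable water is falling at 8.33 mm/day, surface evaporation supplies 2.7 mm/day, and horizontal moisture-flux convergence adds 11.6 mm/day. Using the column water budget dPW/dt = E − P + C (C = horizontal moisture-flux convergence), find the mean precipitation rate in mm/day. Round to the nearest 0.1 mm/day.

dPW/dt = -8.33 mm/day.
P = E + C − dPW/dt = 2.7 + (11.6) − (-8.33) = 22.6 mm/day.

P ≈ 22.6 mm/day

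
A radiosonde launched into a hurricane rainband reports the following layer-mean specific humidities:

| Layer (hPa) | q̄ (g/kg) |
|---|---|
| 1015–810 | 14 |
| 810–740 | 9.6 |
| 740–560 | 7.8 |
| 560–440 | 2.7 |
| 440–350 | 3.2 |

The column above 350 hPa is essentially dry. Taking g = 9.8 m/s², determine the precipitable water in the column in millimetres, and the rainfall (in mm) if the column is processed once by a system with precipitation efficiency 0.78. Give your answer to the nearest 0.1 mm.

PW ≈ 56.7 mm; rainfall ≈ 44.2 mm

Precipitable water is the column-integrated vapour mass per unit area: PW = (1/g) Σ q̄ Δp, with q in kg/kg and Δp in Pa (1 kg/m² of water = 1 mm).
Layer 1015–810 hPa: Δp = 205 hPa = 20500 Pa, q̄ = 0.014 kg/kg → 0.014 × 20500 / 9.8 = 29.29 mm
Layer 810–740 hPa: Δp = 70 hPa = 7000 Pa, q̄ = 0.0096 kg/kg → 0.0096 × 7000 / 9.8 = 6.86 mm
Layer 740–560 hPa: Δp = 180 hPa = 18000 Pa, q̄ = 0.0078 kg/kg → 0.0078 × 18000 / 9.8 = 14.33 mm
Layer 560–440 hPa: Δp = 120 hPa = 12000 Pa, q̄ = 0.0027 kg/kg → 0.0027 × 12000 / 9.8 = 3.31 mm
Layer 440–350 hPa: Δp = 90 hPa = 9000 Pa, q̄ = 0.0032 kg/kg → 0.0032 × 9000 / 9.8 = 2.94 mm
PW = 29.29 + 6.86 + 14.33 + 3.31 + 2.94 = 56.73 ≈ 56.7 mm.
Rainfall = ε × PW = 0.78 × 56.7 = 44.2 mm.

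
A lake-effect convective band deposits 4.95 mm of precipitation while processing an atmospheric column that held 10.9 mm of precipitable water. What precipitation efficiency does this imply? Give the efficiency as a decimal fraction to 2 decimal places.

ε ≈ 0.45

ε = precipitation / PW = 4.95 / 10.9 = 0.45.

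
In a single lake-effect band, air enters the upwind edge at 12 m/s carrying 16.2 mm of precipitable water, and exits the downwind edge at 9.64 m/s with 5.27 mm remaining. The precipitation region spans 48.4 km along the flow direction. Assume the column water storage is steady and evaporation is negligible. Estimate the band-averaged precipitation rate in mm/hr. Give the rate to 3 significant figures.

R ≈ 10.7 mm/hr

Column moisture flux per unit crosswind length is F = V × PW.
Inflow: F_in = 12 × 16.2 = 194.4 mm·m/s
Outflow: F_out = 9.64 × 5.27 = 50.8028 mm·m/s
Steady-state rate R = (F_in − F_out)/L = (194.4 − 50.8028) / 48400 m = 2.967e-03 mm/s.
R = 2.967e-03 × 3600 = 10.7 mm/hr.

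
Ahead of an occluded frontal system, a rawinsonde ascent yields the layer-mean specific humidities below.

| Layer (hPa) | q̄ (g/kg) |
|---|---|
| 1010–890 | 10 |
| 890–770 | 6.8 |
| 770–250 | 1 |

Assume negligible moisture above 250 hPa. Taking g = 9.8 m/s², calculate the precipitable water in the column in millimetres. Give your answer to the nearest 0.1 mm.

PW ≈ 25.9 mm

Precipitable water is the column-integrated vapour mass per unit area: PW = (1/g) Σ q̄ Δp, with q in kg/kg and Δp in Pa (1 kg/m² of water = 1 mm).
Layer 1010–890 hPa: Δp = 120 hPa = 12000 Pa, q̄ = 0.01 kg/kg → 0.01 × 12000 / 9.8 = 12.24 mm
Layer 890–770 hPa: Δp = 120 hPa = 12000 Pa, q̄ = 0.0068 kg/kg → 0.0068 × 12000 / 9.8 = 8.33 mm
Layer 770–250 hPa: Δp = 520 hPa = 52000 Pa, q̄ = 0.001 kg/kg → 0.001 × 52000 / 9.8 = 5.31 mm
PW = 12.24 + 8.33 + 5.31 = 25.88 ≈ 25.9 mm.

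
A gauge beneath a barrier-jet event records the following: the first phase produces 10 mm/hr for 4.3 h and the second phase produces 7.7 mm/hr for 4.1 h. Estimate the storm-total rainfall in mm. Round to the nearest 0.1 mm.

Total = Σ Rᵢ Δtᵢ = 10 × 4.3 + 7.7 × 4.1
      = 43 + 31.57 = 74.6 mm.

total ≈ 74.6 mm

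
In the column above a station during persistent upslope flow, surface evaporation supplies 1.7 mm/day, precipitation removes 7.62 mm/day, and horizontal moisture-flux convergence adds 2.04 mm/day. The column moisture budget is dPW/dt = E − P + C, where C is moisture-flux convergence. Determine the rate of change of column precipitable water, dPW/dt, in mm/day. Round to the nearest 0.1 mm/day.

dPW/dt = E − P + C = 1.7 − 7.62 + (2.04) = -3.9 mm/day.

dPW/dt ≈ -3.9 mm/day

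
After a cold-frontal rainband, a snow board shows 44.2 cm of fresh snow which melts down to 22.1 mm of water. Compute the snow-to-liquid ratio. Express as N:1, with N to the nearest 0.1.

Ratio = snow depth / SWE = 442 mm / 22.1 mm = 20.0, i.e. 20.0:1.

ratio ≈ 20.0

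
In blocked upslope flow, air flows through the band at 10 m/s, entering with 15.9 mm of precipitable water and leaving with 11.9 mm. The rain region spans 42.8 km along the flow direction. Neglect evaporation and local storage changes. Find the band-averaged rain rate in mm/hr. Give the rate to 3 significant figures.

Column moisture flux per unit crosswind length is F = V × PW.
Inflow: F_in = 10 × 15.9 = 159 mm·m/s
Outflow: F_out = 10 × 11.9 = 119 mm·m/s
Steady-state rate R = (F_in − F_out)/L = (159 − 119) / 42800 m = 9.346e-04 mm/s.
R = 9.346e-04 × 3600 = 3.36 mm/hr.

R ≈ 3.36 mm/hr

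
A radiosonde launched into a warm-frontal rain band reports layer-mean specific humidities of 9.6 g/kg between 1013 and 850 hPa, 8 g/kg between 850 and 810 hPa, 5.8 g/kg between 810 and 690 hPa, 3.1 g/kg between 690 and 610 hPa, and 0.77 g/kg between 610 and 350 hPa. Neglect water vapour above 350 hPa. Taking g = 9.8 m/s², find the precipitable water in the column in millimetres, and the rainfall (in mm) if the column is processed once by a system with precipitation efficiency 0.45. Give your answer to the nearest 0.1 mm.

PW ≈ 30.9 mm; rainfall ≈ 13.9 mm

Precipitable water is the column-integrated vapour mass per unit area: PW = (1/g) Σ q̄ Δp, with q in kg/kg and Δp in Pa (1 kg/m² of water = 1 mm).
Layer 1013–850 hPa: Δp = 163 hPa = 16300 Pa, q̄ = 0.0096 kg/kg → 0.0096 × 16300 / 9.8 = 15.97 mm
Layer 850–810 hPa: Δp = 40 hPa = 4000 Pa, q̄ = 0.008 kg/kg → 0.008 × 4000 / 9.8 = 3.27 mm
Layer 810–690 hPa: Δp = 120 hPa = 12000 Pa, q̄ = 0.0058 kg/kg → 0.0058 × 12000 / 9.8 = 7.10 mm
Layer 690–610 hPa: Δp = 80 hPa = 8000 Pa, q̄ = 0.0031 kg/kg → 0.0031 × 8000 / 9.8 = 2.53 mm
Layer 610–350 hPa: Δp = 260 hPa = 26000 Pa, q̄ = 0.00077 kg/kg → 0.00077 × 26000 / 9.8 = 2.04 mm
PW = 15.97 + 3.27 + 7.10 + 2.53 + 2.04 = 30.91 ≈ 30.9 mm.
Rainfall = ε × PW = 0.45 × 30.9 = 13.9 mm.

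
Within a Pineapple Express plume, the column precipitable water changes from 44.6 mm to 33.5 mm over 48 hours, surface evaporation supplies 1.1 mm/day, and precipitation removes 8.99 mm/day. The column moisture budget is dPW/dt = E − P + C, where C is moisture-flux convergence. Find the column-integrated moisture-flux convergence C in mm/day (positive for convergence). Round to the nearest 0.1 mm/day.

dPW/dt = (33.5 − 44.6) mm / (48/24 day) = -5.550 mm/day.
C = dPW/dt − E + P = (-5.550) − 1.1 + 8.99 = 2.3 mm/day.

C ≈ 2.3 mm/day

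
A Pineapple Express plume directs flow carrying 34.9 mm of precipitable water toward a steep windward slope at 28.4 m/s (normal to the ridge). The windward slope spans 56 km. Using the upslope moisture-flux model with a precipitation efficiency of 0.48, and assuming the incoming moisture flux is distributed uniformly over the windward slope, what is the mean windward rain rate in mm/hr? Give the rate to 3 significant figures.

Incoming column moisture flux per unit ridge length: F = V × PW = 28.4 × 34.9 = 991.16 mm·m/s.
Spread over the 56 km slope with efficiency ε = 0.48: R = ε·F/W = 0.48 × 991.16 / 56000 m = 8.496e-03 mm/s.
R = 8.496e-03 × 3600 = 30.6 mm/hr.

R ≈ 30.6 mm/hr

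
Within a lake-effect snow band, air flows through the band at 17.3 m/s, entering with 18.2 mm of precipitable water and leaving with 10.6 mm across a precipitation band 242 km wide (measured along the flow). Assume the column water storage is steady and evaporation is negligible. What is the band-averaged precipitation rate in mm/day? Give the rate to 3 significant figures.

Column moisture flux per unit crosswind length is F = V × PW.
Inflow: F_in = 17.3 × 18.2 = 314.86 mm·m/s
Outflow: F_out = 17.3 × 10.6 = 183.38 mm·m/s
Steady-state rate R = (F_in − F_out)/L = (314.86 − 183.38) / 242000 m = 5.433e-04 mm/s.
R = 5.433e-04 × 3600 × 24 = 46.9 mm/day.

R ≈ 46.9 mm/day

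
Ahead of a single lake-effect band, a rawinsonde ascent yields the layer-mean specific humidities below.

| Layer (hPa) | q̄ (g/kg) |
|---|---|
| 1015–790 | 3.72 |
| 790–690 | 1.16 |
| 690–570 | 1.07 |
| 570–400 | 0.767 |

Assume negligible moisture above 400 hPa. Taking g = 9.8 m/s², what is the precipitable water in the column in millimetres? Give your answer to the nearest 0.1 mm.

PW ≈ 12.4 mm

Precipitable water is the column-integrated vapour mass per unit area: PW = (1/g) Σ q̄ Δp, with q in kg/kg and Δp in Pa (1 kg/m² of water = 1 mm).
Layer 1015–790 hPa: Δp = 225 hPa = 22500 Pa, q̄ = 0.00372 kg/kg → 0.00372 × 22500 / 9.8 = 8.54 mm
Layer 790–690 hPa: Δp = 100 hPa = 10000 Pa, q̄ = 0.00116 kg/kg → 0.00116 × 10000 / 9.8 = 1.18 mm
Layer 690–570 hPa: Δp = 120 hPa = 12000 Pa, q̄ = 0.00107 kg/kg → 0.00107 × 12000 / 9.8 = 1.31 mm
Layer 570–400 hPa: Δp = 170 hPa = 17000 Pa, q̄ = 0.000767 kg/kg → 0.000767 × 17000 / 9.8 = 1.33 mm
PW = 8.54 + 1.18 + 1.31 + 1.33 = 12.36 ≈ 12.4 mm.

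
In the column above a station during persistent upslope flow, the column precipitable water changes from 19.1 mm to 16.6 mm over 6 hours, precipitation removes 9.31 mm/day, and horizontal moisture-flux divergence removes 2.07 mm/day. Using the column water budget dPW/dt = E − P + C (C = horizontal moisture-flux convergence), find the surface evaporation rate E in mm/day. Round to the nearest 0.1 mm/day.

dPW/dt = (16.6 − 19.1) mm / (6/24 day) = -10.000 mm/day.
E = dPW/dt + P − C = (-10.000) + 9.31 − (-2.07) = 1.4 mm/day.

E ≈ 1.4 mm/day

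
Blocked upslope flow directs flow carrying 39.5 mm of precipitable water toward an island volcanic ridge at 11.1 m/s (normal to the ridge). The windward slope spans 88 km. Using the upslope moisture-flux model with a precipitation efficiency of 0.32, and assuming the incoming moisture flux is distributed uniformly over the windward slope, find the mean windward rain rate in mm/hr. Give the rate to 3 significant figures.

R ≈ 5.74 mm/hr

Incoming column moisture flux per unit ridge length: F = V × PW = 11.1 × 39.5 = 438.45 mm·m/s.
Spread over the 88 km slope with efficiency ε = 0.32: R = ε·F/W = 0.32 × 438.45 / 88000 m = 1.594e-03 mm/s.
R = 1.594e-03 × 3600 = 5.74 mm/hr.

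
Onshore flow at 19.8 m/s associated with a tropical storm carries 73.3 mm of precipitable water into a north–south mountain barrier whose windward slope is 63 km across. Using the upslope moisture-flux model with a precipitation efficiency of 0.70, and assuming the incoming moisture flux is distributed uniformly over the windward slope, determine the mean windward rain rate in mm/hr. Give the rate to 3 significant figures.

R ≈ 58.1 mm/hr

Incoming column moisture flux per unit ridge length: F = V × PW = 19.8 × 73.3 = 1451.34 mm·m/s.
Spread over the 63 km slope with efficiency ε = 0.70: R = ε·F/W = 0.70 × 1451.34 / 63000 m = 1.613e-02 mm/s.
R = 1.613e-02 × 3600 = 58.1 mm/hr.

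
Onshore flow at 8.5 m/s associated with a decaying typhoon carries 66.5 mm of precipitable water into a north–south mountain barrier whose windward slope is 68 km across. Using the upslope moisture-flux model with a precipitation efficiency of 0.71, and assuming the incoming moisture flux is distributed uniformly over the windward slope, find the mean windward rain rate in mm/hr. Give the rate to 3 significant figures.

Incoming column moisture flux per unit ridge length: F = V × PW = 8.5 × 66.5 = 565.25 mm·m/s.
Spread over the 68 km slope with efficiency ε = 0.71: R = ε·F/W = 0.71 × 565.25 / 68000 m = 5.902e-03 mm/s.
R = 5.902e-03 × 3600 = 21.2 mm/hr.

R ≈ 21.2 mm/hr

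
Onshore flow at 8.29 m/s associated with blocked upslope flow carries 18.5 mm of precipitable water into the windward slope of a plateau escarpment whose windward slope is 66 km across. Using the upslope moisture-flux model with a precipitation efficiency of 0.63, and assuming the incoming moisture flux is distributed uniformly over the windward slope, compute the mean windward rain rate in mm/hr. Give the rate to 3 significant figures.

R ≈ 5.27 mm/hr

Incoming column moisture flux per unit ridge length: F = V × PW = 8.29 × 18.5 = 153.365 mm·m/s.
Spread over the 66 km slope with efficiency ε = 0.63: R = ε·F/W = 0.63 × 153.365 / 66000 m = 1.464e-03 mm/s.
R = 1.464e-03 × 3600 = 5.27 mm/hr.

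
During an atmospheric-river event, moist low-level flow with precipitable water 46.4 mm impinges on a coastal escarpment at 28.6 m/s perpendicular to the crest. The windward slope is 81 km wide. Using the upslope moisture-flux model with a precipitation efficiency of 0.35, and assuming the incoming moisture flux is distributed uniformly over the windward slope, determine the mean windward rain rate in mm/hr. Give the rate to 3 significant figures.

R ≈ 20.6 mm/hr

Incoming column moisture flux per unit ridge length: F = V × PW = 28.6 × 46.4 = 1327.04 mm·m/s.
Spread over the 81 km slope with efficiency ε = 0.35: R = ε·F/W = 0.35 × 1327.04 / 81000 m = 5.734e-03 mm/s.
R = 5.734e-03 × 3600 = 20.6 mm/hr.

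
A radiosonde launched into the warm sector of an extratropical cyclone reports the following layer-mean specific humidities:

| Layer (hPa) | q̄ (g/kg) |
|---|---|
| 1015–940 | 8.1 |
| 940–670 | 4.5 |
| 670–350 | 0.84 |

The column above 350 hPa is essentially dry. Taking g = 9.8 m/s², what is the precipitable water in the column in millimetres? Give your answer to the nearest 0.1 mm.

Precipitable water is the column-integrated vapour mass per unit area: PW = (1/g) Σ q̄ Δp, with q in kg/kg and Δp in Pa (1 kg/m² of water = 1 mm).
Layer 1015–940 hPa: Δp = 75 hPa = 7500 Pa, q̄ = 0.0081 kg/kg → 0.0081 × 7500 / 9.8 = 6.20 mm
Layer 940–670 hPa: Δp = 270 hPa = 27000 Pa, q̄ = 0.0045 kg/kg → 0.0045 × 27000 / 9.8 = 12.40 mm
Layer 670–350 hPa: Δp = 320 hPa = 32000 Pa, q̄ = 0.00084 kg/kg → 0.00084 × 32000 / 9.8 = 2.74 mm
PW = 6.20 + 12.40 + 2.74 = 21.34 ≈ 21.3 mm.

PW ≈ 21.3 mm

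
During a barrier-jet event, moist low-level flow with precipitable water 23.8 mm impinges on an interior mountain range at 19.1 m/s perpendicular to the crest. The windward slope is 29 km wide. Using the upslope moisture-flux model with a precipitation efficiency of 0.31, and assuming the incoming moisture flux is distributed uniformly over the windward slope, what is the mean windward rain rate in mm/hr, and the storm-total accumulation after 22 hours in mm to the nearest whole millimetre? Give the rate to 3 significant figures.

Incoming column moisture flux per unit ridge length: F = V × PW = 19.1 × 23.8 = 454.58 mm·m/s.
Spread over the 29 km slope with efficiency ε = 0.31: R = ε·F/W = 0.31 × 454.58 / 29000 m = 4.859e-03 mm/s.
R = 4.859e-03 × 3600 = 17.5 mm/hr.
Over 22 h: total = 17.5 × 22 = 385 mm.

R ≈ 17.5 mm/hr; total ≈ 385 mm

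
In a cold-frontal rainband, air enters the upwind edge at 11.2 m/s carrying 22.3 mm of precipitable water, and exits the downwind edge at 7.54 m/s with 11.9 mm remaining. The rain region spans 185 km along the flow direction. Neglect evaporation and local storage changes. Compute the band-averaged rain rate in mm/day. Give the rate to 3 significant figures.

Column moisture flux per unit crosswind length is F = V × PW.
Inflow: F_in = 11.2 × 22.3 = 249.76 mm·m/s
Outflow: F_out = 7.54 × 11.9 = 89.726 mm·m/s
Steady-state rate R = (F_in − F_out)/L = (249.76 − 89.726) / 185000 m = 8.650e-04 mm/s.
R = 8.650e-04 × 3600 × 24 = 74.7 mm/day.

R ≈ 74.7 mm/day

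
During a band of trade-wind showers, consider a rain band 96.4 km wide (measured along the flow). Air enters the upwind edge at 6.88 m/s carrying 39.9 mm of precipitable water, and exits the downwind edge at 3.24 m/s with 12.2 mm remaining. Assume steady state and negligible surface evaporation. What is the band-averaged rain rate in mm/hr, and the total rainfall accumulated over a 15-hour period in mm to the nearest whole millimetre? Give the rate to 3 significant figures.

R ≈ 8.78 mm/hr; total ≈ 132 mm

Column moisture flux per unit crosswind length is F = V × PW.
Inflow: F_in = 6.88 × 39.9 = 274.512 mm·m/s
Outflow: F_out = 3.24 × 12.2 = 39.528 mm·m/s
Steady-state rate R = (F_in − F_out)/L = (274.512 − 39.528) / 96400 m = 2.438e-03 mm/s.
R = 2.438e-03 × 3600 = 8.78 mm/hr.
Over 15 h: total = 8.78 × 15 = 131.7 ≈ 132 mm.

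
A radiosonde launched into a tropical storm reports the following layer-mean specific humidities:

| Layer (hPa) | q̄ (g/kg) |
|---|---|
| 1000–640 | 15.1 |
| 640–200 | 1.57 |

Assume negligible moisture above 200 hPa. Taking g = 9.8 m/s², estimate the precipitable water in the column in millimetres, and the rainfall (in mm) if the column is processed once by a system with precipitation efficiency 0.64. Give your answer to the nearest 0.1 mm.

Precipitable water is the column-integrated vapour mass per unit area: PW = (1/g) Σ q̄ Δp, with q in kg/kg and Δp in Pa (1 kg/m² of water = 1 mm).
Layer 1000–640 hPa: Δp = 360 hPa = 36000 Pa, q̄ = 0.0151 kg/kg → 0.0151 × 36000 / 9.8 = 55.47 mm
Layer 640–200 hPa: Δp = 440 hPa = 44000 Pa, q̄ = 0.00157 kg/kg → 0.00157 × 44000 / 9.8 = 7.05 mm
PW = 55.47 + 7.05 = 62.52 ≈ 62.5 mm.
Rainfall = ε × PW = 0.64 × 62.5 = 40.0 mm.

PW ≈ 62.5 mm; rainfall ≈ 40.0 mm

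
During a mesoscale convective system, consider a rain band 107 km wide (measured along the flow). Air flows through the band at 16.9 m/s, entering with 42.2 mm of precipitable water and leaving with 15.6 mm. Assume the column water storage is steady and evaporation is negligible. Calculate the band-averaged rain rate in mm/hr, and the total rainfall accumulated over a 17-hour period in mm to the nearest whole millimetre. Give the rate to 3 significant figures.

Column moisture flux per unit crosswind length is F = V × PW.
Inflow: F_in = 16.9 × 42.2 = 713.18 mm·m/s
Outflow: F_out = 16.9 × 15.6 = 263.64 mm·m/s
Steady-state rate R = (F_in − F_out)/L = (713.18 − 263.64) / 107000 m = 4.201e-03 mm/s.
R = 4.201e-03 × 3600 = 15.1 mm/hr.
Over 17 h: total = 15.1 × 17 = 256.7 ≈ 257 mm.

R ≈ 15.1 mm/hr; total ≈ 257 mm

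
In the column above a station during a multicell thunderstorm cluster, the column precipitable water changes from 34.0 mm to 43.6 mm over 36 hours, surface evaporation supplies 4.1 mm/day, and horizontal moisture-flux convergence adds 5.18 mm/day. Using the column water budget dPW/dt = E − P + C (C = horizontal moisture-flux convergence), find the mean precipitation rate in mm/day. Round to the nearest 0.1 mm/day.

dPW/dt = (43.6 − 34.0) mm / (36/24 day) = +6.400 mm/day.
P = E + C − dPW/dt = 4.1 + (5.18) − (+6.400) = 2.9 mm/day.

P ≈ 2.9 mm/day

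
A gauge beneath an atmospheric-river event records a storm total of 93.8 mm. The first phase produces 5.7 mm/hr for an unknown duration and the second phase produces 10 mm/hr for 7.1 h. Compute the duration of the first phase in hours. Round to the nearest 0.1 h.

Known phases: 10 × 7.1 = 71 mm.
Remaining depth = 93.8 − 71 = 22.8 mm.
Duration = 22.8 / 5.7 = 4.0 h.

duration ≈ 4.0 h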